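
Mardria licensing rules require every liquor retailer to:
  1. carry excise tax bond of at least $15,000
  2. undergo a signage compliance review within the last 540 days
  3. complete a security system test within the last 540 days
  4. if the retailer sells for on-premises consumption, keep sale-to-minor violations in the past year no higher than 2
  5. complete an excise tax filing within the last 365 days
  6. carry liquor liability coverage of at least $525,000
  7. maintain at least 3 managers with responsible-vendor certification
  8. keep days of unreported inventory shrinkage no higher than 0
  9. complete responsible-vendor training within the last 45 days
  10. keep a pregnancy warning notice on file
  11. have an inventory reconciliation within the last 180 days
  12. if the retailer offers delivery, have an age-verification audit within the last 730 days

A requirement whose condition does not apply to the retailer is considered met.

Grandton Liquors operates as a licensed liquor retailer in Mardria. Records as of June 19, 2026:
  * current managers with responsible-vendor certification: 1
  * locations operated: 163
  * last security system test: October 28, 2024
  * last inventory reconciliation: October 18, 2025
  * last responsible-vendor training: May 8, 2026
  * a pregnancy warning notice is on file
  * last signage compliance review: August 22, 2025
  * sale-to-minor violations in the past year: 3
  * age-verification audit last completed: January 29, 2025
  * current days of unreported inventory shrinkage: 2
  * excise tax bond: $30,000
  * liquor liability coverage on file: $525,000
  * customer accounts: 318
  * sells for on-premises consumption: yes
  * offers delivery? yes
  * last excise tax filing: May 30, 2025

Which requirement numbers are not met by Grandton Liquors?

1. excise tax bond $30,000 ≥ $15,000 → met
2. signage compliance review 301 days ago vs limit 540 → met
3. security system test 599 days ago vs limit 540 → not met
4. condition 'sells for on-premises consumption' holds; sale-to-minor violations in the past year 3 > 2 → not met
5. excise tax filing 385 days ago vs limit 365 → not met
6. liquor liability coverage $525,000 ≥ $525,000 → met
7. managers with responsible-vendor certification 1 < 3 → not met
8. days of unreported inventory shrinkage 2 > 0 → not met
9. responsible-vendor training 42 days ago vs limit 45 → met
10. pregnancy warning notice present → met
11. inventory reconciliation 244 days ago vs limit 180 → not met
12. condition 'offers delivery' holds; age-verification audit 506 days ago vs limit 730 → met
Not met: 3, 4, 5, 7, 8, 11

3, 4, 5, 7, 8, 11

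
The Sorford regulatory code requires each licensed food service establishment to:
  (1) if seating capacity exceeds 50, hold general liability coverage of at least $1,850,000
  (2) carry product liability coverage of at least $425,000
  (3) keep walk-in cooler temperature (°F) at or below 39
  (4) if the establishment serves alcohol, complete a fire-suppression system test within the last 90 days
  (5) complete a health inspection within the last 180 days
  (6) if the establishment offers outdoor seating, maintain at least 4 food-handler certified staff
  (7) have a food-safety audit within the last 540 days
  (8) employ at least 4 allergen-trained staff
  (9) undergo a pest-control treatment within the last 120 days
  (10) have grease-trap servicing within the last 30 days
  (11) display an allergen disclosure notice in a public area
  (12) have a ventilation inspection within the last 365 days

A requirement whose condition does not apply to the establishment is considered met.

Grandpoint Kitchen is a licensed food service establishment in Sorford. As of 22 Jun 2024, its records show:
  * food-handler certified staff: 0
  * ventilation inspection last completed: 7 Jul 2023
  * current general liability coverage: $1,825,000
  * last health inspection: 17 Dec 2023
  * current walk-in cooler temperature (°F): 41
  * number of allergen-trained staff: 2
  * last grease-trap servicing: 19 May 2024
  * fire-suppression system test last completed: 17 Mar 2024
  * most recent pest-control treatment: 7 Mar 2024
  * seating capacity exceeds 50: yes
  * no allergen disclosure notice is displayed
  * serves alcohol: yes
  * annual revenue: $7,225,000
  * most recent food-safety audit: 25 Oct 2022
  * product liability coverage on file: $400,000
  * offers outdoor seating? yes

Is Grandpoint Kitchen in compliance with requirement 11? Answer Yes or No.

11. allergen disclosure notice absent → not met

No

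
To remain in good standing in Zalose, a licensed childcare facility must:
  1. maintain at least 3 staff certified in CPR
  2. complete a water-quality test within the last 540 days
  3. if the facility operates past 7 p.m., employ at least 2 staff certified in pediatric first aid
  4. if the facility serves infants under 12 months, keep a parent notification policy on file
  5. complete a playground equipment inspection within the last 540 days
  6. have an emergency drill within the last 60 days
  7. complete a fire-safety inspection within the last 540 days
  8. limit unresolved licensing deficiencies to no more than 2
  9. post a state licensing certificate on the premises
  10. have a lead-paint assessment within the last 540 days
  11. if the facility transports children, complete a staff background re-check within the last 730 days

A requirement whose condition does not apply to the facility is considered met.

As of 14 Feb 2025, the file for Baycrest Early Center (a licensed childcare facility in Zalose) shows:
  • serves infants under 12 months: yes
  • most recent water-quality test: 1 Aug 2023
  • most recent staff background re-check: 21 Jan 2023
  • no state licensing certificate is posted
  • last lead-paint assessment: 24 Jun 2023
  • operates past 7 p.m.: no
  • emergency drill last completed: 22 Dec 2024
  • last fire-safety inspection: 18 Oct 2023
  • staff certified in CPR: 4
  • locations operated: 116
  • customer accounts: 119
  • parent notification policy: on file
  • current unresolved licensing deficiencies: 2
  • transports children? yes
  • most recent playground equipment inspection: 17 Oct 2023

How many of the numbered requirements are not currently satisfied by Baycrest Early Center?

1. staff certified in CPR 4 ≥ 3 → met
2. water-quality test 563 days ago vs limit 540 → not met
3. condition 'operates past 7 p.m.' does not hold → requirement n/a → met
4. condition 'serves infants under 12 months' holds; parent notification policy present → met
5. playground equipment inspection 486 days ago vs limit 540 → met
6. emergency drill 54 days ago vs limit 60 → met
7. fire-safety inspection 485 days ago vs limit 540 → met
8. unresolved licensing deficiencies 2 ≤ 2 → met
9. state licensing certificate absent → not met
10. lead-paint assessment 601 days ago vs limit 540 → not met
11. condition 'transports children' holds; staff background re-check 755 days ago vs limit 730 → not met
Not met: 4 of 11

4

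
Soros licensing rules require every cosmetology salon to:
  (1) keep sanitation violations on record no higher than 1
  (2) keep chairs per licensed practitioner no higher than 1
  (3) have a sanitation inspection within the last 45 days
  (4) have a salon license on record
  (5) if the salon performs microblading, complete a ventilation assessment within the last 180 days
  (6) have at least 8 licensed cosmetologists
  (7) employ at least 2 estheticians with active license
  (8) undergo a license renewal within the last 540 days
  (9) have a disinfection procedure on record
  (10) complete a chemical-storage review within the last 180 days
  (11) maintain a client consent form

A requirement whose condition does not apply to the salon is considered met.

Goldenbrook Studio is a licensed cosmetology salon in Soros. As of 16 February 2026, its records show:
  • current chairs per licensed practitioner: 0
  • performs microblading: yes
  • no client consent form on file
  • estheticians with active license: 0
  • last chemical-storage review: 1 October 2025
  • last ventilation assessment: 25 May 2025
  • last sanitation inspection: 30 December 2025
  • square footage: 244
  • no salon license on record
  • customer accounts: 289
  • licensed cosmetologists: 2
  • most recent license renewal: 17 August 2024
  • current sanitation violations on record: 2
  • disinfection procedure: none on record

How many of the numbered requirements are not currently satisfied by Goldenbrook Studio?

9

1. sanitation violations on record 2 > 1 → not met
2. chairs per licensed practitioner 0 ≤ 1 → met
3. sanitation inspection 48 days ago vs limit 45 → not met
4. salon license absent → not met
5. condition 'performs microblading' holds; ventilation assessment 267 days ago vs limit 180 → not met
6. licensed cosmetologists 2 < 8 → not met
7. estheticians with active license 0 < 2 → not met
8. license renewal 548 days ago vs limit 540 → not met
9. disinfection procedure absent → not met
10. chemical-storage review 138 days ago vs limit 180 → met
11. client consent form absent → not met
Not met: 9 of 11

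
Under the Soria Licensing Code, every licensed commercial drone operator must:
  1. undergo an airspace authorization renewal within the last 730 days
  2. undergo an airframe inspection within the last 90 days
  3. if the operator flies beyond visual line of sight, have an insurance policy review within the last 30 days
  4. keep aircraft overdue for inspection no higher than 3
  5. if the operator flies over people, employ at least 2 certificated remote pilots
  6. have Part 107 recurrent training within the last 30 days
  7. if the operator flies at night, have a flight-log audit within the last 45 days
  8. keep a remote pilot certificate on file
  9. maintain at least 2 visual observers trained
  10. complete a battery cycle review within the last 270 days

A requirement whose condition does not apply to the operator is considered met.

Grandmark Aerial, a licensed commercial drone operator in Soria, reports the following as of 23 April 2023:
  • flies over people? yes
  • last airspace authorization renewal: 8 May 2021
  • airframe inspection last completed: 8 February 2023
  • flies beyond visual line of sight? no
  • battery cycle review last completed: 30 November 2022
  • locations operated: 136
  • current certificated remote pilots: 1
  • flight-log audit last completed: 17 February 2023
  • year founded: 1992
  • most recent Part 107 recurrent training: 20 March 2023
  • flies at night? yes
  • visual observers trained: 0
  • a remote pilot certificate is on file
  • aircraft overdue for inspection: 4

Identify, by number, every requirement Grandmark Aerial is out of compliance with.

1. airspace authorization renewal 715 days ago vs limit 730 → met
2. airframe inspection 74 days ago vs limit 90 → met
3. condition 'flies beyond visual line of sight' does not hold → requirement n/a → met
4. aircraft overdue for inspection 4 > 3 → not met
5. condition 'flies over people' holds; certificated remote pilots 1 < 2 → not met
6. Part 107 recurrent training 34 days ago vs limit 30 → not met
7. condition 'flies at night' holds; flight-log audit 65 days ago vs limit 45 → not met
8. remote pilot certificate present → met
9. visual observers trained 0 < 2 → not met
10. battery cycle review 144 days ago vs limit 270 → met
Not met: 4, 5, 6, 7, 9

4, 5, 6, 7, 9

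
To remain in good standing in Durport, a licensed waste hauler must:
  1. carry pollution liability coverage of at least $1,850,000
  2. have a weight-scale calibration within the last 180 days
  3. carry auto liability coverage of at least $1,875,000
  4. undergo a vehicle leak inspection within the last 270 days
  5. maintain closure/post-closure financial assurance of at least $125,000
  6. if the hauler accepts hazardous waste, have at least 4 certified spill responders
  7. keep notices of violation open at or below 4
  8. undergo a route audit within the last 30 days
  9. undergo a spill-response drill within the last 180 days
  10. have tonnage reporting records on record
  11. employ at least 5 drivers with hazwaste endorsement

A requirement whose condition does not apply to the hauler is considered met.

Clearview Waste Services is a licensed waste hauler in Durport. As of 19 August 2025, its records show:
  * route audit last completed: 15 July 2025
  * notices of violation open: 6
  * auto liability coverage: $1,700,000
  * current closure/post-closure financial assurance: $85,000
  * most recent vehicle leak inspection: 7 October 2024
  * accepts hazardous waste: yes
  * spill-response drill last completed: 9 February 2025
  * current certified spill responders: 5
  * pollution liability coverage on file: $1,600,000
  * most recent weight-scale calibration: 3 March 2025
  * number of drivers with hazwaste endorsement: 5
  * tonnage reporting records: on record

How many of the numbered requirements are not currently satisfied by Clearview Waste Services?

1. pollution liability coverage $1,600,000 < $1,850,000 → not met
2. weight-scale calibration 169 days ago vs limit 180 → met
3. auto liability coverage $1,700,000 < $1,875,000 → not met
4. vehicle leak inspection 316 days ago vs limit 270 → not met
5. closure/post-closure financial assurance $85,000 < $125,000 → not met
6. condition 'accepts hazardous waste' holds; certified spill responders 5 ≥ 4 → met
7. notices of violation open 6 > 4 → not met
8. route audit 35 days ago vs limit 30 → not met
9. spill-response drill 191 days ago vs limit 180 → not met
10. tonnage reporting records present → met
11. drivers with hazwaste endorsement 5 ≥ 5 → met
Not met: 7 of 11

7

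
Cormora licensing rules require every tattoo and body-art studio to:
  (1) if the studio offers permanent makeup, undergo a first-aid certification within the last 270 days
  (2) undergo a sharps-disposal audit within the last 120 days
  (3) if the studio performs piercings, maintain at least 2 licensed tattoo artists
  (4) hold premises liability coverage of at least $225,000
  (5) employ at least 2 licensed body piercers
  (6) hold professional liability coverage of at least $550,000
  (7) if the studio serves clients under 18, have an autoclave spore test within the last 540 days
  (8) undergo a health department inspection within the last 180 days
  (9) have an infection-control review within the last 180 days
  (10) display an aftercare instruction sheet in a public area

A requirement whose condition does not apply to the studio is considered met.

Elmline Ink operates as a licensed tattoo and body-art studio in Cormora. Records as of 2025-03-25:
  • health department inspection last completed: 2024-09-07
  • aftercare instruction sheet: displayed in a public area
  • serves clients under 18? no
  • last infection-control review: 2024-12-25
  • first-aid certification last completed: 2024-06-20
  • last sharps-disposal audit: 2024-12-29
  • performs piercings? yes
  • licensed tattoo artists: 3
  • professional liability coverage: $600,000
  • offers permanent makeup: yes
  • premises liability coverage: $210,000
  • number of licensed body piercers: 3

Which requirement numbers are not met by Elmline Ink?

1, 4, 8

1. condition 'offers permanent makeup' holds; first-aid certification 278 days ago vs limit 270 → not met
2. sharps-disposal audit 86 days ago vs limit 120 → met
3. condition 'performs piercings' holds; licensed tattoo artists 3 ≥ 2 → met
4. premises liability coverage $210,000 < $225,000 → not met
5. licensed body piercers 3 ≥ 2 → met
6. professional liability coverage $600,000 ≥ $550,000 → met
7. condition 'serves clients under 18' does not hold → requirement n/a → met
8. health department inspection 199 days ago vs limit 180 → not met
9. infection-control review 90 days ago vs limit 180 → met
10. aftercare instruction sheet present → met
Not met: 1, 4, 8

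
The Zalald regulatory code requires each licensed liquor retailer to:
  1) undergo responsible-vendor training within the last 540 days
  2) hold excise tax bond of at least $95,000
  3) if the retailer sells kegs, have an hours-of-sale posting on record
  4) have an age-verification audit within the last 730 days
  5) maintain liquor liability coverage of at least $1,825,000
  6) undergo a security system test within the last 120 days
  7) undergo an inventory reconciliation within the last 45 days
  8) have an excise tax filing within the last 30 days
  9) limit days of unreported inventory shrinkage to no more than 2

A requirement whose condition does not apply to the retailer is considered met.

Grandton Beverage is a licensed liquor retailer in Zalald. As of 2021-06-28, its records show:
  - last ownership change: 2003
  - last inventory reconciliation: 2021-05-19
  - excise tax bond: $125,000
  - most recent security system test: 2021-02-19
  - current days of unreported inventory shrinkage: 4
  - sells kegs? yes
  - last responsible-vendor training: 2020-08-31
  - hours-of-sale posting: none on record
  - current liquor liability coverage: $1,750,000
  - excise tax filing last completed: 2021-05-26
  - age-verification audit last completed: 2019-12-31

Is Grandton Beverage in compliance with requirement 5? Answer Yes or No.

5. liquor liability coverage $1,750,000 < $1,825,000 → not met

No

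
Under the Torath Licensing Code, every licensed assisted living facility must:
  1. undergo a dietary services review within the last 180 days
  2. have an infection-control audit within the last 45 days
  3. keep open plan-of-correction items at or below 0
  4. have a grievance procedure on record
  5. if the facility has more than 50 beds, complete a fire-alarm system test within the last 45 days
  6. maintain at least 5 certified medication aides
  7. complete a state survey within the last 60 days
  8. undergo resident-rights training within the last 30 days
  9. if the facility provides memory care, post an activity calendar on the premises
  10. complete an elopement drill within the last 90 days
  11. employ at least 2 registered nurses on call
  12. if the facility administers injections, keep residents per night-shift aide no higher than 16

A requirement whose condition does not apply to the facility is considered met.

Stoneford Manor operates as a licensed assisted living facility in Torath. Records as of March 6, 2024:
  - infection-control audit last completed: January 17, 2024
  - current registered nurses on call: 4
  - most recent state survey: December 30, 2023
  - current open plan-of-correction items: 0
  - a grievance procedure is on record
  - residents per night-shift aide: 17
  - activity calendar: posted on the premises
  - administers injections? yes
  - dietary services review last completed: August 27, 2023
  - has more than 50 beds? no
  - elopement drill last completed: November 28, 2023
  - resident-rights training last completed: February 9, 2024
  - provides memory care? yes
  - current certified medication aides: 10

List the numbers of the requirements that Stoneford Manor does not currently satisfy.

1. dietary services review 192 days ago vs limit 180 → not met
2. infection-control audit 49 days ago vs limit 45 → not met
3. open plan-of-correction items 0 ≤ 0 → met
4. grievance procedure present → met
5. condition 'has more than 50 beds' does not hold → requirement n/a → met
6. certified medication aides 10 ≥ 5 → met
7. state survey 67 days ago vs limit 60 → not met
8. resident-rights training 26 days ago vs limit 30 → met
9. condition 'provides memory care' holds; activity calendar present → met
10. elopement drill 99 days ago vs limit 90 → not met
11. registered nurses on call 4 ≥ 2 → met
12. condition 'administers injections' holds; residents per night-shift aide 17 > 16 → not met
Not met: 1, 2, 7, 10, 12

1, 2, 7, 10, 12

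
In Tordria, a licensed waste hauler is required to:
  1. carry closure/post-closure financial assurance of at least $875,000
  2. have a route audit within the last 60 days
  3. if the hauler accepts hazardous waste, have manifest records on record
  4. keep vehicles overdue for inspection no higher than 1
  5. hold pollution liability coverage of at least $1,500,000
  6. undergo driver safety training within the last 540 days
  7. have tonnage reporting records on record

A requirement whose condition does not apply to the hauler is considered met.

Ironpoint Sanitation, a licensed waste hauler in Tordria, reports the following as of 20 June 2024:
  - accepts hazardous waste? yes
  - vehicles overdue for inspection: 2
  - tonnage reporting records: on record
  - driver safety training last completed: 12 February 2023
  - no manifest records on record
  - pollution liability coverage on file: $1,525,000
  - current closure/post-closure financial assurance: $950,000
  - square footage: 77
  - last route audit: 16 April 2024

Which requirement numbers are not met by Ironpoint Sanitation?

2, 3, 4

1. closure/post-closure financial assurance $950,000 ≥ $875,000 → met
2. route audit 65 days ago vs limit 60 → not met
3. condition 'accepts hazardous waste' holds; manifest records absent → not met
4. vehicles overdue for inspection 2 > 1 → not met
5. pollution liability coverage $1,525,000 ≥ $1,500,000 → met
6. driver safety training 494 days ago vs limit 540 → met
7. tonnage reporting records present → met
Not met: 2, 3, 4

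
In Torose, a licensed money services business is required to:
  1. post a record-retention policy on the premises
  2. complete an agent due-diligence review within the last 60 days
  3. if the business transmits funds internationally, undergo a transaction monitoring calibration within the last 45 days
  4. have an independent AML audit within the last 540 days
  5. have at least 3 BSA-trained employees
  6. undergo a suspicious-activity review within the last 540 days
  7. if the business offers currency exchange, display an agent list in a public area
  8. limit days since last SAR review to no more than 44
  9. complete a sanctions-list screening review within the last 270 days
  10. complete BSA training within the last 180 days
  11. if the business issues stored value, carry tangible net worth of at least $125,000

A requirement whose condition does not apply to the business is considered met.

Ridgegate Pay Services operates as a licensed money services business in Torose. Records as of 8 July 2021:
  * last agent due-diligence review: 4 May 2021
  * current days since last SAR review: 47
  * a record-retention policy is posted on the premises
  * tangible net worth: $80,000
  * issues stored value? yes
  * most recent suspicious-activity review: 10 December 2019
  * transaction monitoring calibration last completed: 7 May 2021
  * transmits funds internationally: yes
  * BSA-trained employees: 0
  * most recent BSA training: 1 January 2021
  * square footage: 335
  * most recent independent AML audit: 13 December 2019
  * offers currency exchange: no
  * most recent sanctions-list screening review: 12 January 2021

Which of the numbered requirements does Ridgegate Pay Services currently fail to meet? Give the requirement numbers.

1. record-retention policy present → met
2. agent due-diligence review 65 days ago vs limit 60 → not met
3. condition 'transmits funds internationally' holds; transaction monitoring calibration 62 days ago vs limit 45 → not met
4. independent AML audit 573 days ago vs limit 540 → not met
5. BSA-trained employees 0 < 3 → not met
6. suspicious-activity review 576 days ago vs limit 540 → not met
7. condition 'offers currency exchange' does not hold → requirement n/a → met
8. days since last SAR review 47 > 44 → not met
9. sanctions-list screening review 177 days ago vs limit 270 → met
10. BSA training 188 days ago vs limit 180 → not met
11. condition 'issues stored value' holds; tangible net worth $80,000 < $125,000 → not met
Not met: 2, 3, 4, 5, 6, 8, 10, 11

2, 3, 4, 5, 6, 8, 10, 11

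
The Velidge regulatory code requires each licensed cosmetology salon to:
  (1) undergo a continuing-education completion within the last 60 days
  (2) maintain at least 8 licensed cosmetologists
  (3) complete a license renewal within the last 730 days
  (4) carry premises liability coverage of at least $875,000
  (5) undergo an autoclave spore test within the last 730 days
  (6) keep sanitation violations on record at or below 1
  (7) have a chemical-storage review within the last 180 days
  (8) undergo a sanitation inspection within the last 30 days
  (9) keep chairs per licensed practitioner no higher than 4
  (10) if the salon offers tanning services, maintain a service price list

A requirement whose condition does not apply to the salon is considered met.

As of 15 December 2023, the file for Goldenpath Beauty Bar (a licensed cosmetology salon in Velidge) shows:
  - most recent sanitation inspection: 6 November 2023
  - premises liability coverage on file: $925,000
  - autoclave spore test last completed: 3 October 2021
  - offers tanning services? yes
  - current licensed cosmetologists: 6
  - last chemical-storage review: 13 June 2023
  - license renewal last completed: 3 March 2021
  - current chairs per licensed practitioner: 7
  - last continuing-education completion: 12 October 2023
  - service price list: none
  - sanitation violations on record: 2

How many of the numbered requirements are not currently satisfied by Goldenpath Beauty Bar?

1. continuing-education completion 64 days ago vs limit 60 → not met
2. licensed cosmetologists 6 < 8 → not met
3. license renewal 1017 days ago vs limit 730 → not met
4. premises liability coverage $925,000 ≥ $875,000 → met
5. autoclave spore test 803 days ago vs limit 730 → not met
6. sanitation violations on record 2 > 1 → not met
7. chemical-storage review 185 days ago vs limit 180 → not met
8. sanitation inspection 39 days ago vs limit 30 → not met
9. chairs per licensed practitioner 7 > 4 → not met
10. condition 'offers tanning services' holds; service price list absent → not met
Not met: 9 of 10

9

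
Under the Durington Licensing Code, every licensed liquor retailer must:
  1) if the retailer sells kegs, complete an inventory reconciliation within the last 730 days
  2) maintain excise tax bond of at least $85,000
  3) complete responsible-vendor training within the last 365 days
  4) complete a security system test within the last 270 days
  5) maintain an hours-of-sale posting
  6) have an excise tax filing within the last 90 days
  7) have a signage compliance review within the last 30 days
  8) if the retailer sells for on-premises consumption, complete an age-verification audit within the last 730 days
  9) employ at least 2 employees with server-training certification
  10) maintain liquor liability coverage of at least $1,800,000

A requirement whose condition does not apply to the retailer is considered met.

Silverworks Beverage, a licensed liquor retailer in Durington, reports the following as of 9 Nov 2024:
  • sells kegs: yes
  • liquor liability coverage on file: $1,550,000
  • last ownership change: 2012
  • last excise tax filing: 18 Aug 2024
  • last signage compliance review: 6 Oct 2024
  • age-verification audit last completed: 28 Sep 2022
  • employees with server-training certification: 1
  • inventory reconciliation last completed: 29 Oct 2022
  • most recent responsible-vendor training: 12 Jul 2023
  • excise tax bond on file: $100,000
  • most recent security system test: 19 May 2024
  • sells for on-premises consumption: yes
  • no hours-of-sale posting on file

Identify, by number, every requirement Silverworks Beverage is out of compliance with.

1, 3, 5, 7, 8, 9, 10

1. condition 'sells kegs' holds; inventory reconciliation 742 days ago vs limit 730 → not met
2. excise tax bond $100,000 ≥ $85,000 → met
3. responsible-vendor training 486 days ago vs limit 365 → not met
4. security system test 174 days ago vs limit 270 → met
5. hours-of-sale posting absent → not met
6. excise tax filing 83 days ago vs limit 90 → met
7. signage compliance review 34 days ago vs limit 30 → not met
8. condition 'sells for on-premises consumption' holds; age-verification audit 773 days ago vs limit 730 → not met
9. employees with server-training certification 1 < 2 → not met
10. liquor liability coverage $1,550,000 < $1,800,000 → not met
Not met: 1, 3, 5, 7, 8, 9, 10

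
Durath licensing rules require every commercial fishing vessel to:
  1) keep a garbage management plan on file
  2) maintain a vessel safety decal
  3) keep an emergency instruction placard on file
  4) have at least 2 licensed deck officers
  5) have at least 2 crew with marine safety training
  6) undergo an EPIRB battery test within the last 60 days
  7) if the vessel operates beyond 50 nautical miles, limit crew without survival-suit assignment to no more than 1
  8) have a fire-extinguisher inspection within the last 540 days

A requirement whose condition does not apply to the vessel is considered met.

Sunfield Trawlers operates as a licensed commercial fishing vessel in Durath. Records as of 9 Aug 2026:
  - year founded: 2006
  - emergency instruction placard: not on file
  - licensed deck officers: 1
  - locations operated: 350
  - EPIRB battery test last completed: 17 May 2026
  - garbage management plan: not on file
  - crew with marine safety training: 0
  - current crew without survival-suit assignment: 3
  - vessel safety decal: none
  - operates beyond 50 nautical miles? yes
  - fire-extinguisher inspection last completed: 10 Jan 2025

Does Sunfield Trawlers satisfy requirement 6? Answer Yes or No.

No

6. EPIRB battery test 84 days ago vs limit 60 → not met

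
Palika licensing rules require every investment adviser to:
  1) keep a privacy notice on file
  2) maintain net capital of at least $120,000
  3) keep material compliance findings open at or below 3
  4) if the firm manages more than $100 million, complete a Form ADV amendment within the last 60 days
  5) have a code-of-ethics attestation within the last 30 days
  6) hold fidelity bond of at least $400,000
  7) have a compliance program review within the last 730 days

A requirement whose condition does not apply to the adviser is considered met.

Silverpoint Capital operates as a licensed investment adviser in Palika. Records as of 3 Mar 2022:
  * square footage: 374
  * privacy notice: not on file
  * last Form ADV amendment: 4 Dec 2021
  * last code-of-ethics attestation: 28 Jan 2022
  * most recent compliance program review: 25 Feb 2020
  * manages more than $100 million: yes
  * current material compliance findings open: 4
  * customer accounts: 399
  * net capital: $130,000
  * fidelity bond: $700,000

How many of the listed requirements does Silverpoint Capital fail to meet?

5

1. privacy notice absent → not met
2. net capital $130,000 ≥ $120,000 → met
3. material compliance findings open 4 > 3 → not met
4. condition 'manages more than $100 million' holds; Form ADV amendment 89 days ago vs limit 60 → not met
5. code-of-ethics attestation 34 days ago vs limit 30 → not met
6. fidelity bond $700,000 ≥ $400,000 → met
7. compliance program review 737 days ago vs limit 730 → not met
Not met: 5 of 7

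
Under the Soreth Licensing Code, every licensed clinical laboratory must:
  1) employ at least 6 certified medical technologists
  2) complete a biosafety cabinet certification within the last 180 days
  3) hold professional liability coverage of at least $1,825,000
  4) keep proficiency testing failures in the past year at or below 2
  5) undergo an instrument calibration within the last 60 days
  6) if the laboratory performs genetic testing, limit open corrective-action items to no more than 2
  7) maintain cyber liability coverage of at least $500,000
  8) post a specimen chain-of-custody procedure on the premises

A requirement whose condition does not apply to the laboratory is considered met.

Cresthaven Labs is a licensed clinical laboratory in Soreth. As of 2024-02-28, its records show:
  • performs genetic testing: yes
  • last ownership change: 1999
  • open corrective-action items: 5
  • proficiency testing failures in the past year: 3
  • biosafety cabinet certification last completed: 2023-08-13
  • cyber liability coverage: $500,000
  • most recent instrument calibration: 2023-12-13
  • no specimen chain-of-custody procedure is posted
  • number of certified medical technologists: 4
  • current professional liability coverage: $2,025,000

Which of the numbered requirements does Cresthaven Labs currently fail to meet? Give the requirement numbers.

1, 2, 4, 5, 6, 8

1. certified medical technologists 4 < 6 → not met
2. biosafety cabinet certification 199 days ago vs limit 180 → not met
3. professional liability coverage $2,025,000 ≥ $1,825,000 → met
4. proficiency testing failures in the past year 3 > 2 → not met
5. instrument calibration 77 days ago vs limit 60 → not met
6. condition 'performs genetic testing' holds; open corrective-action items 5 > 2 → not met
7. cyber liability coverage $500,000 ≥ $500,000 → met
8. specimen chain-of-custody procedure absent → not met
Not met: 1, 2, 4, 5, 6, 8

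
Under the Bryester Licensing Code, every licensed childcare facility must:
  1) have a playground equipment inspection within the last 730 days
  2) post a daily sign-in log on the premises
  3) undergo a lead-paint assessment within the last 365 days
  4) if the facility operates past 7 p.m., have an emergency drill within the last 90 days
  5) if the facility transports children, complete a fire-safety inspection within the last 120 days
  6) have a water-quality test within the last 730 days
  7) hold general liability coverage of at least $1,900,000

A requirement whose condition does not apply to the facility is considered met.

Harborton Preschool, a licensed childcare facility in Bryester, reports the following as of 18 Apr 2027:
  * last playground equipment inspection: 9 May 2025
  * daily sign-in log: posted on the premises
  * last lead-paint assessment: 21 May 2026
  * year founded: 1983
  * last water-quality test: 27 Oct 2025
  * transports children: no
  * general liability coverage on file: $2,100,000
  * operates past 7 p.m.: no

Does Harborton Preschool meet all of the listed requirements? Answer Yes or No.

Yes

1. playground equipment inspection 709 days ago vs limit 730 → met
2. daily sign-in log present → met
3. lead-paint assessment 332 days ago vs limit 365 → met
4. condition 'operates past 7 p.m.' does not hold → requirement n/a → met
5. condition 'transports children' does not hold → requirement n/a → met
6. water-quality test 538 days ago vs limit 730 → met
7. general liability coverage $2,100,000 ≥ $1,900,000 → met
All met.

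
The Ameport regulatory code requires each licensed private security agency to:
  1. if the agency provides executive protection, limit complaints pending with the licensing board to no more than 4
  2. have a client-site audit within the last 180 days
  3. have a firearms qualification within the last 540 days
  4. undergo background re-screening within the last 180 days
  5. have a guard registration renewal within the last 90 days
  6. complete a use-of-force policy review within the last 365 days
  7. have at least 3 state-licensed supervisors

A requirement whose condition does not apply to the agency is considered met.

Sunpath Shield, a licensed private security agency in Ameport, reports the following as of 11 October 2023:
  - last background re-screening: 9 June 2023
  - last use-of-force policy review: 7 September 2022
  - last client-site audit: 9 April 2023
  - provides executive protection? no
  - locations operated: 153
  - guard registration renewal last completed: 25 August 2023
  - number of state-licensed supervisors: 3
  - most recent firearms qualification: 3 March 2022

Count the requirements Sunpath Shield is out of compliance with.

3

1. condition 'provides executive protection' does not hold → requirement n/a → met
2. client-site audit 185 days ago vs limit 180 → not met
3. firearms qualification 587 days ago vs limit 540 → not met
4. background re-screening 124 days ago vs limit 180 → met
5. guard registration renewal 47 days ago vs limit 90 → met
6. use-of-force policy review 399 days ago vs limit 365 → not met
7. state-licensed supervisors 3 ≥ 3 → met
Not met: 3 of 7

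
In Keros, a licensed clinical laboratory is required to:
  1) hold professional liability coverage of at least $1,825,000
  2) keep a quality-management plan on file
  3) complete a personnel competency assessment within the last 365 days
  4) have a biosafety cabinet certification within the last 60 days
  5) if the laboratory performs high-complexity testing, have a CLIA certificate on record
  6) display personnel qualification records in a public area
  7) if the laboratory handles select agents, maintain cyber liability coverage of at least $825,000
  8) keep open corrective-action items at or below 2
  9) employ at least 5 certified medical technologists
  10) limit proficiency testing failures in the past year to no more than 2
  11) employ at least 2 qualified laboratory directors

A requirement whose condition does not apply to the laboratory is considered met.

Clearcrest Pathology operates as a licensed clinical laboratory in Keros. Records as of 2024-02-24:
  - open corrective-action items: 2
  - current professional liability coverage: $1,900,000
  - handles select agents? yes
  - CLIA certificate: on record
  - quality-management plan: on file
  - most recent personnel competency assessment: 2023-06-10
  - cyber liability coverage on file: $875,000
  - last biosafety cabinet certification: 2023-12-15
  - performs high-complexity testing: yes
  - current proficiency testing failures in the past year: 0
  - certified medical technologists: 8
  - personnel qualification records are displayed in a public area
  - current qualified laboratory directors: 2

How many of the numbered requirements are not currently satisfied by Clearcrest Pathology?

1. professional liability coverage $1,900,000 ≥ $1,825,000 → met
2. quality-management plan present → met
3. personnel competency assessment 259 days ago vs limit 365 → met
4. biosafety cabinet certification 71 days ago vs limit 60 → not met
5. condition 'performs high-complexity testing' holds; CLIA certificate present → met
6. personnel qualification records present → met
7. condition 'handles select agents' holds; cyber liability coverage $875,000 ≥ $825,000 → met
8. open corrective-action items 2 ≤ 2 → met
9. certified medical technologists 8 ≥ 5 → met
10. proficiency testing failures in the past year 0 ≤ 2 → met
11. qualified laboratory directors 2 ≥ 2 → met
Not met: 1 of 11

1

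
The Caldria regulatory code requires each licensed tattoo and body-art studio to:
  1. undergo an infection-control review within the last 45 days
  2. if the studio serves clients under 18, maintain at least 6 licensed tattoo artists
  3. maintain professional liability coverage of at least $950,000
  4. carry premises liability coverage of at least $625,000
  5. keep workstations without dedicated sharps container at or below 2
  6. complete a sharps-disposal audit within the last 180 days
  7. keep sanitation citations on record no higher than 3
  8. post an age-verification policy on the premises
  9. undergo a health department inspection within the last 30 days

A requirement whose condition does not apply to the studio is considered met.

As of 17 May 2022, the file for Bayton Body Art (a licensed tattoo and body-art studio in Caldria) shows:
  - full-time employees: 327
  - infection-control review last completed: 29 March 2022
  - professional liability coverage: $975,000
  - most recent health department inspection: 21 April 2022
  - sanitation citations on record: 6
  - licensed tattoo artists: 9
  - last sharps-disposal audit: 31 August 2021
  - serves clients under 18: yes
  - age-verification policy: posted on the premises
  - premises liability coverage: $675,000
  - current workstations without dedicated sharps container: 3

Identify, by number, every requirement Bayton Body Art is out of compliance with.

1. infection-control review 49 days ago vs limit 45 → not met
2. condition 'serves clients under 18' holds; licensed tattoo artists 9 ≥ 6 → met
3. professional liability coverage $975,000 ≥ $950,000 → met
4. premises liability coverage $675,000 ≥ $625,000 → met
5. workstations without dedicated sharps container 3 > 2 → not met
6. sharps-disposal audit 259 days ago vs limit 180 → not met
7. sanitation citations on record 6 > 3 → not met
8. age-verification policy present → met
9. health department inspection 26 days ago vs limit 30 → met
Not met: 1, 5, 6, 7

1, 5, 6, 7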